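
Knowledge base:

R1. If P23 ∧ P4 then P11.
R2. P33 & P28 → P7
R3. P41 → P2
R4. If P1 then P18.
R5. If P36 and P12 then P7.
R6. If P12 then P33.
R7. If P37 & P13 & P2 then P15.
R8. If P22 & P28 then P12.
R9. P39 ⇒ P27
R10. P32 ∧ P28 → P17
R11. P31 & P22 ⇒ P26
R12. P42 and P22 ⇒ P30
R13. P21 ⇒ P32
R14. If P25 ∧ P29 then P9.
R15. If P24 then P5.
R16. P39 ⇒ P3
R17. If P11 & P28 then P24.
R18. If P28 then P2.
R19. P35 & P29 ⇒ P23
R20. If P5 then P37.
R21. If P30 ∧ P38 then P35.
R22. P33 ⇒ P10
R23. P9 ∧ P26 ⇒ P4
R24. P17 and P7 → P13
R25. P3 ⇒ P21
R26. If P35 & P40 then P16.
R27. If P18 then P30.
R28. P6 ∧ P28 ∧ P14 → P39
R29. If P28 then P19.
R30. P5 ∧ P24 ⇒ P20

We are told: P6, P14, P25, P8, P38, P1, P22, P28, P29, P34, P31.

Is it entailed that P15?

P18  (by R4: P1)
P12  (by R8: P22, P28)
P26  (by R11: P31, P22)
P9  (by R14: P25, P29)
P2  (by R18: P28)
P4  (by R23: P9, P26)
P30  (by R27: P18)
P39  (by R28: P6, P28, P14)
P33  (by R6: P12)
P3  (by R16: P39)
P35  (by R21: P30, P38)
P21  (by R25: P3)
P7  (by R2: P33, P28)
P32  (by R13: P21)
P23  (by R19: P35, P29)
P11  (by R1: P23, P4)
P17  (by R10: P32, P28)
P24  (by R17: P11, P28)
P13  (by R24: P17, P7)
P5  (by R15: P24)
P37  (by R20: P5)
P15  (by R7: P37, P13, P2)

Yes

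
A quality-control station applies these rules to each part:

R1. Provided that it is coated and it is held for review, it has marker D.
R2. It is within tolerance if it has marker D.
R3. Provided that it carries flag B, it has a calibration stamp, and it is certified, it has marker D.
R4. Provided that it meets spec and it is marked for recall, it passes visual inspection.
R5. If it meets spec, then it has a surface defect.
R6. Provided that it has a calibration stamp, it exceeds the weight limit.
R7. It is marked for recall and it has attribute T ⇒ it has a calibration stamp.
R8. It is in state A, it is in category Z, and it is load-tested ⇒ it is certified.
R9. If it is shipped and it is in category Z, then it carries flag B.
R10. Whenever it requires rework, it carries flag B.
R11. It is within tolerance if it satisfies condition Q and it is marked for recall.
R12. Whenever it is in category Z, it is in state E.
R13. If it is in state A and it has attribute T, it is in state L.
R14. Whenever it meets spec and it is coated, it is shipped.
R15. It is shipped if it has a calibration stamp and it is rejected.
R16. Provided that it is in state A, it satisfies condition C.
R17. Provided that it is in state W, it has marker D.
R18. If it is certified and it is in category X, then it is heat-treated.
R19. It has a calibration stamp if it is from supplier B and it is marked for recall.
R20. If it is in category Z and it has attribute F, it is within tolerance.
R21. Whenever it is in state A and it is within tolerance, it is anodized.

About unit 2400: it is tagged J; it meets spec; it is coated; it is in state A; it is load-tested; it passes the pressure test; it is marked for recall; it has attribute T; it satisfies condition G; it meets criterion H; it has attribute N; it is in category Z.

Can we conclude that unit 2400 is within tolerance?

By R7 (it is marked for recall, it has attribute T): it has a calibration stamp.
By R8 (it is in state A, it is in category Z, it is load-tested): it is certified.
By R14 (it meets spec, it is coated): it is shipped.
By R9 (it is shipped, it is in category Z): it carries flag B.
By R3 (it carries flag B, it has a calibration stamp, it is certified): it has marker D.
By R2 (it has marker D): it is within tolerance.

Yes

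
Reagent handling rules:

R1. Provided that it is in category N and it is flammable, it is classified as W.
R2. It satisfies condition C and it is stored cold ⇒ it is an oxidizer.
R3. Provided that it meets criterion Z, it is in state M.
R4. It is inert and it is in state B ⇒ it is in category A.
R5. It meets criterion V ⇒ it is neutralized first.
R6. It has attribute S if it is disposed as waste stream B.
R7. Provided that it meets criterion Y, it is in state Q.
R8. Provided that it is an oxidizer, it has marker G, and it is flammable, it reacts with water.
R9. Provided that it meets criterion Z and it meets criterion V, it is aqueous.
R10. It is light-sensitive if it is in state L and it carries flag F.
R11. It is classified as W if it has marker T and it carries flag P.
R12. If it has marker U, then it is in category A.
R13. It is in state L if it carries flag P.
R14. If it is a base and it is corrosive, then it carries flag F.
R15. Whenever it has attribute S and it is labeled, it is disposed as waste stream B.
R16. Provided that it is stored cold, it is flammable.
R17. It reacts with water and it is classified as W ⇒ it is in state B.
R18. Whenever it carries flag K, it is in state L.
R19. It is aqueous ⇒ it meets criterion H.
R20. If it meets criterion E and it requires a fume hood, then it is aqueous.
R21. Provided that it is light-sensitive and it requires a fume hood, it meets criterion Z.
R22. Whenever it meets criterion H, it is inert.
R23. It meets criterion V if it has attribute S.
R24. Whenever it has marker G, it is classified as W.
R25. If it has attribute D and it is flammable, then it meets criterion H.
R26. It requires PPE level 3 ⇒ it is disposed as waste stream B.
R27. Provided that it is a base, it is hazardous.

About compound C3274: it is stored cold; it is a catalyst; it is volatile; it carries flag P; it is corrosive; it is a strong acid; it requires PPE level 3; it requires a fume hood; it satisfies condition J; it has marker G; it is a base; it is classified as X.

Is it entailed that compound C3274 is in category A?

Forward chaining from the given facts derives: is in state L, carries flag F, is flammable, is classified as W, is disposed as waste stream B, is hazardous, has attribute S, is light-sensitive, meets criterion Z, meets criterion V, is in state M, is neutralized first, is aqueous, meets criterion H, is inert.
Rules concluding "it is in category A": R4 needs "it is in state B"; R12 needs "it has marker U" — none of these are established.

No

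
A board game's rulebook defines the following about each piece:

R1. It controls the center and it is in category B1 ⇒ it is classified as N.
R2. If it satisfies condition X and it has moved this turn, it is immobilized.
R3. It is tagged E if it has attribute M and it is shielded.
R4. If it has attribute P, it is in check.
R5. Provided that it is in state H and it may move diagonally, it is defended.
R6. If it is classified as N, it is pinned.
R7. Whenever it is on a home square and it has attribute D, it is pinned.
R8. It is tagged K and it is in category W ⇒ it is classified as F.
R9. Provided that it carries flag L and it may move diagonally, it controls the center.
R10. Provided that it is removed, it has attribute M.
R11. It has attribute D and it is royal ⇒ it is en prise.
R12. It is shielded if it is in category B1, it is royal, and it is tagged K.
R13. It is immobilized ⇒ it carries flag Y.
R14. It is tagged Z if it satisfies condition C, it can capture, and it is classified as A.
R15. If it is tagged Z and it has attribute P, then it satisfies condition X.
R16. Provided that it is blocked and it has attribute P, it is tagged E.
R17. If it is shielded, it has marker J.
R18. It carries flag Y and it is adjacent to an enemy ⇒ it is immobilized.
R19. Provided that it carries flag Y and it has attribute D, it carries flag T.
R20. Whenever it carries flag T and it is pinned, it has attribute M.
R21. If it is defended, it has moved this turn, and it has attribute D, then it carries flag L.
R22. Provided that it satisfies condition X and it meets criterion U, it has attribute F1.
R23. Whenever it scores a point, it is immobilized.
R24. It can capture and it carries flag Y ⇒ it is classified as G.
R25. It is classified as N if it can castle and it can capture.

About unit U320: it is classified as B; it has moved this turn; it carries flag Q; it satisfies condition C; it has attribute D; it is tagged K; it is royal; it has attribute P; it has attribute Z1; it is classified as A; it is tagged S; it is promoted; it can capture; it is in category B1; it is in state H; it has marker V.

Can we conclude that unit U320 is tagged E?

No

Forward chaining from the given facts derives: is in check, is en prise, is shielded, is tagged Z, satisfies condition X, has marker J, is immobilized, carries flag Y, carries flag T, is classified as G.
Rules concluding "it is tagged E": R3 needs "it has attribute M"; R16 needs "it is blocked" — none of these are established.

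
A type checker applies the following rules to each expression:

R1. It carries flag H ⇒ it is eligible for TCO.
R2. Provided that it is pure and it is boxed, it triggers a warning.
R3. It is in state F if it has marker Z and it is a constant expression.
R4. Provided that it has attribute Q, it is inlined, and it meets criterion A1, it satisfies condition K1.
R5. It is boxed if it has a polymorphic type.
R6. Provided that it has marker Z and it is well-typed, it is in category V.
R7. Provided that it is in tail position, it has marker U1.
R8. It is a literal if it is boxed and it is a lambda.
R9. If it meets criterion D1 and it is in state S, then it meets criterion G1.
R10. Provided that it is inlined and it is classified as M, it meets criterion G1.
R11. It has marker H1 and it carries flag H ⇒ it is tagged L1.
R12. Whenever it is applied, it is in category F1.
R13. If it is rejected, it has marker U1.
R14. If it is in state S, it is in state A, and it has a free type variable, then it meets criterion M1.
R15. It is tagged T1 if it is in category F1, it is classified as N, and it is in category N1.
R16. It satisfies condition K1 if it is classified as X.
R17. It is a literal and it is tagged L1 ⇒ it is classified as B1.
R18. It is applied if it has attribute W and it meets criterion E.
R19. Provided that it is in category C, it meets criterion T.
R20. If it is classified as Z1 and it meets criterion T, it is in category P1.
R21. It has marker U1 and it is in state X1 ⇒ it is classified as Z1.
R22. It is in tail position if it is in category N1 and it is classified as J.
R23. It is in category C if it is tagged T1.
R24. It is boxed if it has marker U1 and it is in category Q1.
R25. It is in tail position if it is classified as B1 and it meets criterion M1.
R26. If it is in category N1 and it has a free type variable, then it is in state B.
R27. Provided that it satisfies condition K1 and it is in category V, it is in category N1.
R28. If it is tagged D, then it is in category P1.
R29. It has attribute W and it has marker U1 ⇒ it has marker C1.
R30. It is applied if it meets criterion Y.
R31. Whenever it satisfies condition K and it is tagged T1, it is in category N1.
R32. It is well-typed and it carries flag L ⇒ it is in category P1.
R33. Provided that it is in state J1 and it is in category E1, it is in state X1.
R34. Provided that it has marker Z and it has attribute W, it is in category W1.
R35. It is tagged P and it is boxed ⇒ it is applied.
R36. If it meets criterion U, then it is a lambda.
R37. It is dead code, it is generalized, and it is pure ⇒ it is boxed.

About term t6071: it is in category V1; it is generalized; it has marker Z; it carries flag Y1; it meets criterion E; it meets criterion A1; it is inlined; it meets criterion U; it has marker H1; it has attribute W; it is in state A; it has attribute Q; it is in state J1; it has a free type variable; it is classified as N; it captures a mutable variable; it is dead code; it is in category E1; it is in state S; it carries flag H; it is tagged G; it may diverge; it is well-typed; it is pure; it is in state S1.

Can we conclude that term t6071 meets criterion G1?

No

Forward chaining from the given facts derives: is eligible for TCO, satisfies condition K1, is in category V, is tagged L1, meets criterion M1, is applied, is in category N1, is in state X1, is in category W1, is a lambda, is boxed, triggers a warning, is a literal, is in category F1, is tagged T1, is classified as B1, is in category C, is in tail position, is in state B, has marker U1, meets criterion T, is classified as Z1, has marker C1, is in category P1.
Rules concluding "it meets criterion G1": R9 needs "it meets criterion D1"; R10 needs "it is classified as M" — none of these are established.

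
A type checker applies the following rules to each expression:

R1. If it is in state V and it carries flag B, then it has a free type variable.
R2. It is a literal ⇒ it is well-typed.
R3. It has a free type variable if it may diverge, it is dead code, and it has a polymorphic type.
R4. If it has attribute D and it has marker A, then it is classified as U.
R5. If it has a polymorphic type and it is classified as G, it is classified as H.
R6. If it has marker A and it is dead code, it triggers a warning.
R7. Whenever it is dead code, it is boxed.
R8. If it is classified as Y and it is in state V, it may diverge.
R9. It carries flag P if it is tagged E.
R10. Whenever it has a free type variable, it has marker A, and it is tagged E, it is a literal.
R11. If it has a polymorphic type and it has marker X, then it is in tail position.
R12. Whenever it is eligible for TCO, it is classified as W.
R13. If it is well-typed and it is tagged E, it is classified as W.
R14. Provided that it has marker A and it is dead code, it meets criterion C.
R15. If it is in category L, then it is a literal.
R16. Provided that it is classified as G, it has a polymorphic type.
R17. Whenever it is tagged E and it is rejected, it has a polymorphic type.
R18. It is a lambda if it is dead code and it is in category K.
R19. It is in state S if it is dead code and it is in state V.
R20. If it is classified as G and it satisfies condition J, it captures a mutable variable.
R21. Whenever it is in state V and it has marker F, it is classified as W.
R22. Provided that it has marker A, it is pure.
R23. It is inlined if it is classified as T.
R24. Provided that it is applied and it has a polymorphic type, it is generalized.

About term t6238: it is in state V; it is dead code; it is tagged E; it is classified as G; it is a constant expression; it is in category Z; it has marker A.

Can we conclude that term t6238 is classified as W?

No

Forward chaining from the given facts derives: triggers a warning, is boxed, carries flag P, meets criterion C, has a polymorphic type, is in state S, is pure, is classified as H.
Rules concluding "it is classified as W": R12 needs "it is eligible for TCO"; R13 needs "it is well-typed"; R21 needs "it has marker F" — none of these are established.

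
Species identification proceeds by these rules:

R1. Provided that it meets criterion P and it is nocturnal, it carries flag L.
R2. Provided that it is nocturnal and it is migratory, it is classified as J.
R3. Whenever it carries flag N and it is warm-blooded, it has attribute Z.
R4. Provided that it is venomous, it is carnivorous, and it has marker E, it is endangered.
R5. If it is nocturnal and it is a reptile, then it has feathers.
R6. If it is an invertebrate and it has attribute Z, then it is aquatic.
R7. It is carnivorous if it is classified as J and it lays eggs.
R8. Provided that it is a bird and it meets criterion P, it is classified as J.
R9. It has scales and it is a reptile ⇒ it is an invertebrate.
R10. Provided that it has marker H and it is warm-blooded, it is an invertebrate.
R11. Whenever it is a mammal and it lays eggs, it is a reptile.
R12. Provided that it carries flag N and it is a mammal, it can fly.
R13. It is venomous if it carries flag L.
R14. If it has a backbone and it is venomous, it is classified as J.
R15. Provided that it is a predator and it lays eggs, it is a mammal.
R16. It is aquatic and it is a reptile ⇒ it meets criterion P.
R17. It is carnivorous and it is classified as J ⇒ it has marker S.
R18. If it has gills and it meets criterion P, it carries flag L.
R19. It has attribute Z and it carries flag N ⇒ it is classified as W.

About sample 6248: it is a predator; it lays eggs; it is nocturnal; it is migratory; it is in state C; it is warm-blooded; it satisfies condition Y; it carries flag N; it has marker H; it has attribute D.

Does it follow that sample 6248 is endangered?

Forward chaining from the given facts derives: is classified as J, has attribute Z, is carnivorous, is an invertebrate, is a mammal, has marker S, is classified as W, is aquatic, is a reptile, can fly, meets criterion P, carries flag L, has feathers, is venomous.
The only rule concluding "it is endangered" is R4, which needs "it has marker E"; that is never established.

No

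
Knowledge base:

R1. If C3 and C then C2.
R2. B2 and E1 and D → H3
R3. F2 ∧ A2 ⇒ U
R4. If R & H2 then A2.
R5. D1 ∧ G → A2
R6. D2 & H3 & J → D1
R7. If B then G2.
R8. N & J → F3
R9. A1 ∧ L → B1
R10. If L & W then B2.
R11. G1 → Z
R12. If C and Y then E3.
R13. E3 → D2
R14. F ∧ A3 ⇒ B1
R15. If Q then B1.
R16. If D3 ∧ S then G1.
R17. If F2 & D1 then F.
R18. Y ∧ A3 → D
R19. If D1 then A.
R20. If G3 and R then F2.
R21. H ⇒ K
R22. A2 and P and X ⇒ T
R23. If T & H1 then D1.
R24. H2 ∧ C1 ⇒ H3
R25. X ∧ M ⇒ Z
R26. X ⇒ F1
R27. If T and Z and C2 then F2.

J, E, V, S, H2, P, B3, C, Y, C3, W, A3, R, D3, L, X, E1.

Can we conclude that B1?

Yes

C2  (by R1: C3, C)
A2  (by R4: R, H2)
B2  (by R10: L, W)
E3  (by R12: C, Y)
D2  (by R13: E3)
G1  (by R16: D3, S)
D  (by R18: Y, A3)
T  (by R22: A2, P, X)
H3  (by R2: B2, E1, D)
D1  (by R6: D2, H3, J)
Z  (by R11: G1)
F2  (by R27: T, Z, C2)
F  (by R17: F2, D1)
B1  (by R14: F, A3)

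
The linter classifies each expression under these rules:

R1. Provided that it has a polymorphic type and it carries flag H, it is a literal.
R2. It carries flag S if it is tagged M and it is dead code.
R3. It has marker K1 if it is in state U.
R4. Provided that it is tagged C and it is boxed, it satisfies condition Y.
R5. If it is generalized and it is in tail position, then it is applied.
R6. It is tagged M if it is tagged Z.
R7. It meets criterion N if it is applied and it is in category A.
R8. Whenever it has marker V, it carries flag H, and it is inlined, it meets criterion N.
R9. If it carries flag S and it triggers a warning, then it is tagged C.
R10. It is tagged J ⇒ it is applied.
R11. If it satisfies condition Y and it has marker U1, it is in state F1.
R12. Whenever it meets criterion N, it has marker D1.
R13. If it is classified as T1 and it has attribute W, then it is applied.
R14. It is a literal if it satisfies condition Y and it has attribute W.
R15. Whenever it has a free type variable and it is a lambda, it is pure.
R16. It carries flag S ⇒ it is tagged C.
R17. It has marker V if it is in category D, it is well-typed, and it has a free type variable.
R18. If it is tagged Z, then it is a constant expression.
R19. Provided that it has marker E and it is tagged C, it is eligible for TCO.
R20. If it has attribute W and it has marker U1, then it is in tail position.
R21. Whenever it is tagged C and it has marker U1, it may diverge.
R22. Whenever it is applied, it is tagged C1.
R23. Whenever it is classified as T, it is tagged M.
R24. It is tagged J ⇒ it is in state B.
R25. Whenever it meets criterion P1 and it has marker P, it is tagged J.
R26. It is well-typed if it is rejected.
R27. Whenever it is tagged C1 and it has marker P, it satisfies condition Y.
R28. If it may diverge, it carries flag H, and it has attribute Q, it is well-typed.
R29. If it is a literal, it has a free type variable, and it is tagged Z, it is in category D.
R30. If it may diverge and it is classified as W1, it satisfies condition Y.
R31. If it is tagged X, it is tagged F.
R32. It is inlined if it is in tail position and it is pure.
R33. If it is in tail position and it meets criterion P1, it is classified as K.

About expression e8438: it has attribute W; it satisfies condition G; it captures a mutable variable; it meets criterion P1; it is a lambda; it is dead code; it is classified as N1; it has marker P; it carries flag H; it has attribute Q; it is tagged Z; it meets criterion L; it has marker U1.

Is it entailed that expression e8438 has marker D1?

Forward chaining from the given facts derives: is tagged M, is a constant expression, is in tail position, is tagged J, is classified as K, carries flag S, is applied, is tagged C, may diverge, is tagged C1, is in state B, satisfies condition Y, is well-typed, is in state F1, is a literal.
The only rule concluding "it has marker D1" is R12, which needs "it meets criterion N"; that is never established.

No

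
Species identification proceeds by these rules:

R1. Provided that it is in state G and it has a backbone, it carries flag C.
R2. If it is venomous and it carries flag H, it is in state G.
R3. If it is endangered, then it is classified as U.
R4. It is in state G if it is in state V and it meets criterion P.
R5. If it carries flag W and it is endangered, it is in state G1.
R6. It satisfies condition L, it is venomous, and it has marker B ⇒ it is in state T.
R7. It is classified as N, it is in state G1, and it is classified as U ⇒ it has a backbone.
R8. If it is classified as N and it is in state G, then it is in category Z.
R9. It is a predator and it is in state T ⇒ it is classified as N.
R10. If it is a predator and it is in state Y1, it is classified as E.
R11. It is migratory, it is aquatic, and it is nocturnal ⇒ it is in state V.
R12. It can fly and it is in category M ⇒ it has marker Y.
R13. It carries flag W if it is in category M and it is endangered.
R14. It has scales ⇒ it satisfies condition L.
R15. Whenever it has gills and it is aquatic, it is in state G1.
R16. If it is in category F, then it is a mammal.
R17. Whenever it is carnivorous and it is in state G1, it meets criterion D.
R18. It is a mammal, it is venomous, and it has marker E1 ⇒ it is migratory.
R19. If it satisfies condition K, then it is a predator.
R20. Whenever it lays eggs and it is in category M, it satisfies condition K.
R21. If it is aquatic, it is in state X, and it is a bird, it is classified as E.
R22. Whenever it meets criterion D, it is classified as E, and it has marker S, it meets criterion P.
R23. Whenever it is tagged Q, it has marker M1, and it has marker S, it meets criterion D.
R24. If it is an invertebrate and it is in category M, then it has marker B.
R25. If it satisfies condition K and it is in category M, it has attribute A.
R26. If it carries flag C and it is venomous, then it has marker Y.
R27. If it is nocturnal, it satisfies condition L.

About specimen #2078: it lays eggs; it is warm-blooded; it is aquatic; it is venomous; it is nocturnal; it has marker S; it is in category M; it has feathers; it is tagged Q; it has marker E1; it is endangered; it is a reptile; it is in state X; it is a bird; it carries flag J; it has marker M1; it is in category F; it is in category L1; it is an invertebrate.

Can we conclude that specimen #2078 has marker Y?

Yes

By R3 (it is endangered): it is classified as U.
By R13 (it is in category M, it is endangered): it carries flag W.
By R16 (it is in category F): it is a mammal.
By R18 (it is a mammal, it is venomous, it has marker E1): it is migratory.
By R20 (it lays eggs, it is in category M): it satisfies condition K.
By R21 (it is aquatic, it is in state X, it is a bird): it is classified as E.
By R23 (it is tagged Q, it has marker M1, it has marker S): it meets criterion D.
By R24 (it is an invertebrate, it is in category M): it has marker B.
By R27 (it is nocturnal): it satisfies condition L.
By R5 (it carries flag W, it is endangered): it is in state G1.
By R6 (it satisfies condition L, it is venomous, it has marker B): it is in state T.
By R11 (it is migratory, it is aquatic, it is nocturnal): it is in state V.
By R19 (it satisfies condition K): it is a predator.
By R22 (it meets criterion D, it is classified as E, it has marker S): it meets criterion P.
By R4 (it is in state V, it meets criterion P): it is in state G.
By R9 (it is a predator, it is in state T): it is classified as N.
By R7 (it is classified as N, it is in state G1, it is classified as U): it has a backbone.
By R1 (it is in state G, it has a backbone): it carries flag C.
By R26 (it carries flag C, it is venomous): it has marker Y.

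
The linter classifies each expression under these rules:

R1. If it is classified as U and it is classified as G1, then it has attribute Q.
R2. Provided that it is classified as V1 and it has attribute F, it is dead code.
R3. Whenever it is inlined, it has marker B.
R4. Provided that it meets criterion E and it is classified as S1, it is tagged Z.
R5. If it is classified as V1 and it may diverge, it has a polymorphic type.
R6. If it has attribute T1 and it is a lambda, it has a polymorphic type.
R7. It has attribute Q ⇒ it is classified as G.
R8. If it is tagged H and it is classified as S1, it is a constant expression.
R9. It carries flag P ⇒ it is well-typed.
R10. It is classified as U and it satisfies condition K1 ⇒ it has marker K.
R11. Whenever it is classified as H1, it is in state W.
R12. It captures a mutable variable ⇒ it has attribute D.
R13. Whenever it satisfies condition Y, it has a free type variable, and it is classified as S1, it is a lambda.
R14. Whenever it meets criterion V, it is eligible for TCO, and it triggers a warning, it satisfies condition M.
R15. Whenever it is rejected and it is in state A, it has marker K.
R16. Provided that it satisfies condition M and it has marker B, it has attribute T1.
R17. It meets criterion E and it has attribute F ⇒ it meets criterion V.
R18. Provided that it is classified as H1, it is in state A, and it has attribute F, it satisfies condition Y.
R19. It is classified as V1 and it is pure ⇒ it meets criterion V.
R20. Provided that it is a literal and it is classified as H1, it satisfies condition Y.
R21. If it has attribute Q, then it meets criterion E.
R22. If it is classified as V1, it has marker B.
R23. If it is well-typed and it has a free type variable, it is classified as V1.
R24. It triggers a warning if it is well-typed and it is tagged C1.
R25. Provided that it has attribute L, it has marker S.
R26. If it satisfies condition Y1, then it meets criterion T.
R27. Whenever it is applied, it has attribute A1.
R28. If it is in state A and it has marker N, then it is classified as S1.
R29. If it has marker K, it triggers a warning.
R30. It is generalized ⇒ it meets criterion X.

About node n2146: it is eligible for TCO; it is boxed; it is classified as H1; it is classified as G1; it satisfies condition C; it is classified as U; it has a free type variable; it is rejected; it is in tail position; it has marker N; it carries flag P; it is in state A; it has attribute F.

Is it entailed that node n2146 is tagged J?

No

Forward chaining from the given facts derives: has attribute Q, is classified as G, is well-typed, is in state W, has marker K, satisfies condition Y, meets criterion E, is classified as V1, is classified as S1, triggers a warning, is dead code, is tagged Z, is a lambda, meets criterion V, has marker B, satisfies condition M, has attribute T1, has a polymorphic type.
No rule has "it is tagged J" as its conclusion, and it is not among the given facts.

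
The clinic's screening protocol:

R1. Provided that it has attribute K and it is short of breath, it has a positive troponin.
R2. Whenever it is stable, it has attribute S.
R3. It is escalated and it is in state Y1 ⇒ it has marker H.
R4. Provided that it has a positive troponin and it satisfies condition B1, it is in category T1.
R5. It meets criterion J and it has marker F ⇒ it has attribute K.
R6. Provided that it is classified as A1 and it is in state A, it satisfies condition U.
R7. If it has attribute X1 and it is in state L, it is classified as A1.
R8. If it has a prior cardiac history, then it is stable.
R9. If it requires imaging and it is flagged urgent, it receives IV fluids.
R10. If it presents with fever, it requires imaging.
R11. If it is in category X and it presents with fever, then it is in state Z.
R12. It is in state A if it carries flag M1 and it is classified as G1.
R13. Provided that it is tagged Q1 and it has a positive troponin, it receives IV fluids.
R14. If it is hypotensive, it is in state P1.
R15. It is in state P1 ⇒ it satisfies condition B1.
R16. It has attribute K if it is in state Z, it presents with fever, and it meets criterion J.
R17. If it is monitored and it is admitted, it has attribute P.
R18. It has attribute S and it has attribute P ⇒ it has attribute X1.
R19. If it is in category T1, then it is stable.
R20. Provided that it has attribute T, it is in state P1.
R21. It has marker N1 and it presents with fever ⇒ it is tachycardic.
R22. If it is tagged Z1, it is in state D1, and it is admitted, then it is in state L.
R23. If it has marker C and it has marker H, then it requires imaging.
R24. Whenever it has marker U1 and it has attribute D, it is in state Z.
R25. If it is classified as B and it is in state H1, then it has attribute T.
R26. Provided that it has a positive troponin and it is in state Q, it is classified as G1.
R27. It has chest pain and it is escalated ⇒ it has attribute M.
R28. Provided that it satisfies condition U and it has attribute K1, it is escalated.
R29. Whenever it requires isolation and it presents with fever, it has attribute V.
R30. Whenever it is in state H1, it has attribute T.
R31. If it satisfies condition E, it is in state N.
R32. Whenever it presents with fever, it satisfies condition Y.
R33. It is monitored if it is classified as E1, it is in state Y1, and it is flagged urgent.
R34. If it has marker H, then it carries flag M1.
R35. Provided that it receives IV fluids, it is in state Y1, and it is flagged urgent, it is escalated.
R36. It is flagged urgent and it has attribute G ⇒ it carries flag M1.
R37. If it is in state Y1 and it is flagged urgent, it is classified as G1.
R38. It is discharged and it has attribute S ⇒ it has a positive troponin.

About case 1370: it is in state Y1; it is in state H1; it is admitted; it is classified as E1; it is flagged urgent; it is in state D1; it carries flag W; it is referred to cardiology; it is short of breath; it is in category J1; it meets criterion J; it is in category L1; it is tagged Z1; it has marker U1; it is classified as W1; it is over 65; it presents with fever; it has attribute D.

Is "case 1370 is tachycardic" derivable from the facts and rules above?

Forward chaining from the given facts derives: requires imaging, is in state L, is in state Z, has attribute T, satisfies condition Y, is monitored, is classified as G1, receives IV fluids, has attribute K, has attribute P, is in state P1, is escalated, has a positive troponin, has marker H, satisfies condition B1, carries flag M1, is in category T1, is in state A, is stable, has attribute S, has attribute X1, is classified as A1, satisfies condition U.
The only rule concluding "it is tachycardic" is R21, which needs "it has marker N1"; that is never established.

No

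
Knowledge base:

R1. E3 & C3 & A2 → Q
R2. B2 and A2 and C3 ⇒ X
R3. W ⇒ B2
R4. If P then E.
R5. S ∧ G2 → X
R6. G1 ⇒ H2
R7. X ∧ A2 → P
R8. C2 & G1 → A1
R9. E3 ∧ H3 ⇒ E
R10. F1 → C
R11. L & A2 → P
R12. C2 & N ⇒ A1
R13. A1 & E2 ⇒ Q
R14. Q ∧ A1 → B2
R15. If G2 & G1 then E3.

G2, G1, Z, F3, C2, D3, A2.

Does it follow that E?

No

Forward chaining from the given facts derives: H2, A1, E3.
Rules concluding E: R4 needs P; R9 needs H3 — none of these are established.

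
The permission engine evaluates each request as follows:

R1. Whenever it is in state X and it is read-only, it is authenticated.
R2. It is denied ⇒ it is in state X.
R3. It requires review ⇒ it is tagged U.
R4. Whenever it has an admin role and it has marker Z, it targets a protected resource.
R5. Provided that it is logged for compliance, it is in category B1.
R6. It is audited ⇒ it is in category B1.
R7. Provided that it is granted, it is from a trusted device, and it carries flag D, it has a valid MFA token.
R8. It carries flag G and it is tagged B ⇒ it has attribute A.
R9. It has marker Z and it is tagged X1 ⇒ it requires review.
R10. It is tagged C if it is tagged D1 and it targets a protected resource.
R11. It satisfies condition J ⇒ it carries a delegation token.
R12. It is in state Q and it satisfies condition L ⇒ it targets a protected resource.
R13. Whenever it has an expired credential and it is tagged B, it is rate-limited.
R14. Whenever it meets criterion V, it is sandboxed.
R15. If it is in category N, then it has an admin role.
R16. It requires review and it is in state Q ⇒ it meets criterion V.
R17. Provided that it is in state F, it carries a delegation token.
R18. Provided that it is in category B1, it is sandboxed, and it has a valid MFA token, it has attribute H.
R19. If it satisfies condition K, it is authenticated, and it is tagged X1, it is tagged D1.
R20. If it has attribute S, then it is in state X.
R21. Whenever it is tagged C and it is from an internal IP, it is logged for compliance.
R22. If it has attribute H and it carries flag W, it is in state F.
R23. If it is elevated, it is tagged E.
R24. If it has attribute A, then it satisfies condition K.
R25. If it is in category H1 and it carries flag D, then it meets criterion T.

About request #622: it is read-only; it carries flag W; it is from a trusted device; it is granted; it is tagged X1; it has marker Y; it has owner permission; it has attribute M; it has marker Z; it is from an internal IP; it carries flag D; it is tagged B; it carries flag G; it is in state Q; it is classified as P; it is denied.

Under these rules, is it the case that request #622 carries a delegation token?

Forward chaining from the given facts derives: is in state X, has a valid MFA token, has attribute A, requires review, meets criterion V, satisfies condition K, is authenticated, is tagged U, is sandboxed, is tagged D1.
Rules concluding "it carries a delegation token": R11 needs "it satisfies condition J"; R17 needs "it is in state F" — none of these are established.

No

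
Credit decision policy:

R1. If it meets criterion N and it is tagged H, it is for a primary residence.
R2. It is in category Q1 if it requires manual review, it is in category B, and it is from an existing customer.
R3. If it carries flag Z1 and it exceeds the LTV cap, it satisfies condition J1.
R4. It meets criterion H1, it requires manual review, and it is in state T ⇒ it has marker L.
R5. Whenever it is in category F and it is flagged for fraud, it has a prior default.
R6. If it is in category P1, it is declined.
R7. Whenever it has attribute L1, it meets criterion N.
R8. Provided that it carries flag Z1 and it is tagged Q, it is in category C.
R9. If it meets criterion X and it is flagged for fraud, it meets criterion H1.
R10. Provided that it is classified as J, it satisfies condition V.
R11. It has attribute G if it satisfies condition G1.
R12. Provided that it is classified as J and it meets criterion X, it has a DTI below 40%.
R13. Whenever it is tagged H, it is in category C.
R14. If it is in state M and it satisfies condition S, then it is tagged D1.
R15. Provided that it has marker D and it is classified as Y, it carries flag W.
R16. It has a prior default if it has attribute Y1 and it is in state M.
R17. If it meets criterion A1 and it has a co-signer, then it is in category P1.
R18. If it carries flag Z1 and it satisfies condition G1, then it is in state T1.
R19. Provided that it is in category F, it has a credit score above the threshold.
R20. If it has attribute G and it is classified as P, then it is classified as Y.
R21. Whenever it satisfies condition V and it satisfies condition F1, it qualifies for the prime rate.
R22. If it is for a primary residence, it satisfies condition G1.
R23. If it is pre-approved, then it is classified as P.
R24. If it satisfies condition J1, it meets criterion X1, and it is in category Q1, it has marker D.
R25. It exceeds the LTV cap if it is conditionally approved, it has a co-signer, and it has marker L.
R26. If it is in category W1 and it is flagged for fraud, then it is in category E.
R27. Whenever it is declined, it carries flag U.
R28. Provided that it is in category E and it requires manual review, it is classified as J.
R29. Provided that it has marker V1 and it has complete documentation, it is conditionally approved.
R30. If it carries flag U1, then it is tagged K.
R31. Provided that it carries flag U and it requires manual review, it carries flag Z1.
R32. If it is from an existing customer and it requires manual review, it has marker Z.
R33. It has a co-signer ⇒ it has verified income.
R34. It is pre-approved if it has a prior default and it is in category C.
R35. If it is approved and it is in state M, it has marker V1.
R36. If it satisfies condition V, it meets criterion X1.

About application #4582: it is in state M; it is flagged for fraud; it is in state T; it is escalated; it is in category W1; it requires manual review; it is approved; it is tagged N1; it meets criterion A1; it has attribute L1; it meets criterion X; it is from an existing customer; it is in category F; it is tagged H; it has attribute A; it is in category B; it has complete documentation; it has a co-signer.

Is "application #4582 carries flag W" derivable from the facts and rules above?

By R2 (it requires manual review, it is in category B, it is from an existing customer): it is in category Q1.
By R5 (it is in category F, it is flagged for fraud): it has a prior default.
By R7 (it has attribute L1): it meets criterion N.
By R9 (it meets criterion X, it is flagged for fraud): it meets criterion H1.
By R13 (it is tagged H): it is in category C.
By R17 (it meets criterion A1, it has a co-signer): it is in category P1.
By R26 (it is in category W1, it is flagged for fraud): it is in category E.
By R28 (it is in category E, it requires manual review): it is classified as J.
By R34 (it has a prior default, it is in category C): it is pre-approved.
By R35 (it is approved, it is in state M): it has marker V1.
By R1 (it meets criterion N, it is tagged H): it is for a primary residence.
By R4 (it meets criterion H1, it requires manual review, it is in state T): it has marker L.
By R6 (it is in category P1): it is declined.
By R10 (it is classified as J): it satisfies condition V.
By R22 (it is for a primary residence): it satisfies condition G1.
By R23 (it is pre-approved): it is classified as P.
By R27 (it is declined): it carries flag U.
By R29 (it has marker V1, it has complete documentation): it is conditionally approved.
By R31 (it carries flag U, it requires manual review): it carries flag Z1.
By R36 (it satisfies condition V): it meets criterion X1.
By R11 (it satisfies condition G1): it has attribute G.
By R20 (it has attribute G, it is classified as P): it is classified as Y.
By R25 (it is conditionally approved, it has a co-signer, it has marker L): it exceeds the LTV cap.
By R3 (it carries flag Z1, it exceeds the LTV cap): it satisfies condition J1.
By R24 (it satisfies condition J1, it meets criterion X1, it is in category Q1): it has marker D.
By R15 (it has marker D, it is classified as Y): it carries flag W.

Yes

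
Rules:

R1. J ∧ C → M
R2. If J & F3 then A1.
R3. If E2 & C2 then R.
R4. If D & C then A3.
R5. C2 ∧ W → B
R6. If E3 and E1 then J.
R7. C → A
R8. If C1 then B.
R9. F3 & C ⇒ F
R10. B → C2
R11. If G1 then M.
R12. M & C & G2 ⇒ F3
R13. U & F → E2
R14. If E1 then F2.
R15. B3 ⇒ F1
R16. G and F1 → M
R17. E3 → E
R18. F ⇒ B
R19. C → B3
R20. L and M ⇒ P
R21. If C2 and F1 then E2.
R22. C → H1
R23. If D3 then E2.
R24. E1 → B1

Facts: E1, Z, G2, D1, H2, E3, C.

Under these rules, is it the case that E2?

Yes

J  (by R6: E3, E1)
B3  (by R19: C)
M  (by R1: J, C)
F3  (by R12: M, C, G2)
F1  (by R15: B3)
F  (by R9: F3, C)
B  (by R18: F)
C2  (by R10: B)
E2  (by R21: C2, F1)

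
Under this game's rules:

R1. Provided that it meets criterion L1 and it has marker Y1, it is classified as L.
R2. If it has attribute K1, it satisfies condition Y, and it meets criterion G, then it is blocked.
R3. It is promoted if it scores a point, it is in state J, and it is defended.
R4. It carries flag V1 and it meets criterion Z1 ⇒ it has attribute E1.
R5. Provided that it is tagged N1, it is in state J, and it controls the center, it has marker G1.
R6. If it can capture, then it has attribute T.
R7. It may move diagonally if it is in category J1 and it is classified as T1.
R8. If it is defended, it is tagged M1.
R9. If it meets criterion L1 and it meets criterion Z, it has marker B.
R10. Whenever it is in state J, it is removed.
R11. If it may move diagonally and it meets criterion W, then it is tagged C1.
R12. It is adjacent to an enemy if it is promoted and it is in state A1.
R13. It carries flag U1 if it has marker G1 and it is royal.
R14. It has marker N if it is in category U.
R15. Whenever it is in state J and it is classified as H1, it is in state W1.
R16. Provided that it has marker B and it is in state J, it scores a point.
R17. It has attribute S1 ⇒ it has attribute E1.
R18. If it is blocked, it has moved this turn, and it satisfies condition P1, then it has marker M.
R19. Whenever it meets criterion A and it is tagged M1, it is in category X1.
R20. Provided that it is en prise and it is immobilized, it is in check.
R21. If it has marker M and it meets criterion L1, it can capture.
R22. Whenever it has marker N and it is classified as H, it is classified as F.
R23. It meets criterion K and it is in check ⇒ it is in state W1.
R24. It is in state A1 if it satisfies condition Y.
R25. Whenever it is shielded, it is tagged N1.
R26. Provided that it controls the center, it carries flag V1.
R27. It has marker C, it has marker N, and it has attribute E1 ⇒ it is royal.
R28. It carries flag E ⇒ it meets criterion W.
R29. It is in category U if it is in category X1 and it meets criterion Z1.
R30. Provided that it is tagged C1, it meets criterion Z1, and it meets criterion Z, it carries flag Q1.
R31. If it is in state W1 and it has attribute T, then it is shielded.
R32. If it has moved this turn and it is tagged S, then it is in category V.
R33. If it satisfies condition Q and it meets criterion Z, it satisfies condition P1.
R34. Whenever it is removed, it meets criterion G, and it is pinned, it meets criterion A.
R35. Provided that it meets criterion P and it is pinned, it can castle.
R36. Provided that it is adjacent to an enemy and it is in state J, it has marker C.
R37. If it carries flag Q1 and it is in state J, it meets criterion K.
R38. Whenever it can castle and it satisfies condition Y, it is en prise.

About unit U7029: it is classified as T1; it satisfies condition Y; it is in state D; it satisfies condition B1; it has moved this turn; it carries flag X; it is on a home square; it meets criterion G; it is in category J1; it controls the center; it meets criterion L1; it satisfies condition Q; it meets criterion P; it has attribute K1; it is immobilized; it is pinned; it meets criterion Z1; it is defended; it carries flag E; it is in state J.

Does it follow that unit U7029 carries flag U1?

Forward chaining from the given facts derives: is blocked, may move diagonally, is tagged M1, is removed, is in state A1, carries flag V1, meets criterion W, meets criterion A, can castle, is en prise, has attribute E1, is tagged C1, is in category X1, is in check, is in category U, has marker N.
The only rule concluding "it carries flag U1" is R13, which needs "it has marker G1"; that is never established.

No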